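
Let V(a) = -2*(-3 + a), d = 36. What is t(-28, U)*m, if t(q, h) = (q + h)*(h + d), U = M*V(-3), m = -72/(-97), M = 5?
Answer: 221184/97 ≈ 2280.2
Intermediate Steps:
m = 72/97 (m = -72*(-1/97) = 72/97 ≈ 0.74227)
V(a) = 6 - 2*a
U = 60 (U = 5*(6 - 2*(-3)) = 5*(6 + 6) = 5*12 = 60)
t(q, h) = (36 + h)*(h + q) (t(q, h) = (q + h)*(h + 36) = (h + q)*(36 + h) = (36 + h)*(h + q))
t(-28, U)*m = (60² + 36*60 + 36*(-28) + 60*(-28))*(72/97) = (3600 + 2160 - 1008 - 1680)*(72/97) = 3072*(72/97) = 221184/97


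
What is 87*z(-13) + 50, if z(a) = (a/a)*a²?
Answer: 14753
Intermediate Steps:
z(a) = a² (z(a) = 1*a² = a²)
87*z(-13) + 50 = 87*(-13)² + 50 = 87*169 + 50 = 14703 + 50 = 14753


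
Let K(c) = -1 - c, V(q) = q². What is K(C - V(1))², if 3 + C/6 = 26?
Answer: 19044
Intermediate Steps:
C = 138 (C = -18 + 6*26 = -18 + 156 = 138)
K(C - V(1))² = (-1 - (138 - 1*1²))² = (-1 - (138 - 1*1))² = (-1 - (138 - 1))² = (-1 - 1*137)² = (-1 - 137)² = (-138)² = 19044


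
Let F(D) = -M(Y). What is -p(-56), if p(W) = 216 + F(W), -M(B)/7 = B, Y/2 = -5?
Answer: -146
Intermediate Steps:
Y = -10 (Y = 2*(-5) = -10)
M(B) = -7*B
F(D) = -70 (F(D) = -(-7)*(-10) = -1*70 = -70)
p(W) = 146 (p(W) = 216 - 70 = 146)
-p(-56) = -1*146 = -146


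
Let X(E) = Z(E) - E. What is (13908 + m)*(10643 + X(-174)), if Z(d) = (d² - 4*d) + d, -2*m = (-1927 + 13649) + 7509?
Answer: 357264775/2 ≈ 1.7863e+8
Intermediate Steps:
m = -19231/2 (m = -((-1927 + 13649) + 7509)/2 = -(11722 + 7509)/2 = -½*19231 = -19231/2 ≈ -9615.5)
Z(d) = d² - 3*d
X(E) = -E + E*(-3 + E) (X(E) = E*(-3 + E) - E = -E + E*(-3 + E))
(13908 + m)*(10643 + X(-174)) = (13908 - 19231/2)*(10643 - 174*(-4 - 174)) = 8585*(10643 - 174*(-178))/2 = 8585*(10643 + 30972)/2 = (8585/2)*41615 = 357264775/2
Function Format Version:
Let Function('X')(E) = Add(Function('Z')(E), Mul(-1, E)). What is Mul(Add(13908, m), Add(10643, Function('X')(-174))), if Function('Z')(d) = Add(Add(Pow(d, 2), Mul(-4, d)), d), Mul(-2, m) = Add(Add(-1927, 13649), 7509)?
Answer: Rational(357264775, 2) ≈ 1.7863e+8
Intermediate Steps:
m = Rational(-19231, 2) (m = Mul(Rational(-1, 2), Add(Add(-1927, 13649), 7509)) = Mul(Rational(-1, 2), Add(11722, 7509)) = Mul(Rational(-1, 2), 19231) = Rational(-19231, 2) ≈ -9615.5)
Function('Z')(d) = Add(Pow(d, 2), Mul(-3, d))
Function('X')(E) = Add(Mul(-1, E), Mul(E, Add(-3, E))) (Function('X')(E) = Add(Mul(E, Add(-3, E)), Mul(-1, E)) = Add(Mul(-1, E), Mul(E, Add(-3, E))))
Mul(Add(13908, m), Add(10643, Function('X')(-174))) = Mul(Add(13908, Rational(-19231, 2)), Add(10643, Mul(-174, Add(-4, -174)))) = Mul(Rational(8585, 2), Add(10643, Mul(-174, -178))) = Mul(Rational(8585, 2), Add(10643, 30972)) = Mul(Rational(8585, 2), 41615) = Rational(357264775, 2)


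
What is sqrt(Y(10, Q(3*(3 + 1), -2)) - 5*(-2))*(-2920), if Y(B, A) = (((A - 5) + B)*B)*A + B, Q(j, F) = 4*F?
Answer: -5840*sqrt(65) ≈ -47084.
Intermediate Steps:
Y(B, A) = B + A*B*(-5 + A + B) (Y(B, A) = (((-5 + A) + B)*B)*A + B = ((-5 + A + B)*B)*A + B = (B*(-5 + A + B))*A + B = A*B*(-5 + A + B) + B = B + A*B*(-5 + A + B))
sqrt(Y(10, Q(3*(3 + 1), -2)) - 5*(-2))*(-2920) = sqrt(10*(1 + (4*(-2))**2 - 20*(-2) + (4*(-2))*10) - 5*(-2))*(-2920) = sqrt(10*(1 + (-8)**2 - 5*(-8) - 8*10) + 10)*(-2920) = sqrt(10*(1 + 64 + 40 - 80) + 10)*(-2920) = sqrt(10*25 + 10)*(-2920) = sqrt(250 + 10)*(-2920) = sqrt(260)*(-2920) = (2*sqrt(65))*(-2920) = -5840*sqrt(65)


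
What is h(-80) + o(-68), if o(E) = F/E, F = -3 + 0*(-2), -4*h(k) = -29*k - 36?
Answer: -38825/68 ≈ -570.96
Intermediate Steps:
h(k) = 9 + 29*k/4 (h(k) = -(-29*k - 36)/4 = -(-36 - 29*k)/4 = 9 + 29*k/4)
F = -3 (F = -3 + 0 = -3)
o(E) = -3/E
h(-80) + o(-68) = (9 + (29/4)*(-80)) - 3/(-68) = (9 - 580) - 3*(-1/68) = -571 + 3/68 = -38825/68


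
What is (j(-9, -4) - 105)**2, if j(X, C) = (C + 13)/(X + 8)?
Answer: 12996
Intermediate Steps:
j(X, C) = (13 + C)/(8 + X)
(j(-9, -4) - 105)**2 = ((13 - 4)/(8 - 9) - 105)**2 = (9/(-1) - 105)**2 = (-1*9 - 105)**2 = (-9 - 105)**2 = (-114)**2 = 12996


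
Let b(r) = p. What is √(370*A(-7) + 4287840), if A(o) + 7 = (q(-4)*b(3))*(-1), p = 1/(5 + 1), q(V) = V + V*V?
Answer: √4284510 ≈ 2069.9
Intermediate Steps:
q(V) = V + V²
p = ⅙ (p = 1/6 = ⅙ ≈ 0.16667)
b(r) = ⅙
A(o) = -9 (A(o) = -7 + (-4*(1 - 4)*(⅙))*(-1) = -7 + (-4*(-3)*(⅙))*(-1) = -7 + (12*(⅙))*(-1) = -7 + 2*(-1) = -7 - 2 = -9)
√(370*A(-7) + 4287840) = √(370*(-9) + 4287840) = √(-3330 + 4287840) = √4284510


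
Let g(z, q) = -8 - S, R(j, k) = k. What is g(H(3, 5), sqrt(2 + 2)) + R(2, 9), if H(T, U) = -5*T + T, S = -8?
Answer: 9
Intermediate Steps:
H(T, U) = -4*T
g(z, q) = 0 (g(z, q) = -8 - 1*(-8) = -8 + 8 = 0)
g(H(3, 5), sqrt(2 + 2)) + R(2, 9) = 0 + 9 = 9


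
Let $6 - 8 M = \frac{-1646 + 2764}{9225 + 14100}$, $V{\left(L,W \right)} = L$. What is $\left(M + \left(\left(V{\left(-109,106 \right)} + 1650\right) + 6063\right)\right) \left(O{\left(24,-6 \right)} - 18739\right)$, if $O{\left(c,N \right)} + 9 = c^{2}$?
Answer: $- \frac{3223361244488}{23325} \approx -1.3819 \cdot 10^{8}$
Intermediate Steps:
$M = \frac{17354}{23325}$ ($M = \frac{3}{4} - \frac{\left(-1646 + 2764\right) \frac{1}{9225 + 14100}}{8} = \frac{3}{4} - \frac{1118 \cdot \frac{1}{23325}}{8} = \frac{3}{4} - \frac{559}{93300} = \frac{17354}{23325} \approx 0.74401$)
$O{\left(c,N \right)} = -9 + c^{2}$
$\left(M + \left(\left(V{\left(-109,106 \right)} + 1650\right) + 6063\right)\right) \left(O{\left(24,-6 \right)} - 18739\right) = \left(\frac{17354}{23325} + \left(\left(-109 + 1650\right) + 6063\right)\right) \left(\left(-9 + 24^{2}\right) - 18739\right) = \left(\frac{17354}{23325} + \left(1541 + 6063\right)\right) \left(\left(-9 + 576\right) - 18739\right) = \left(\frac{17354}{23325} + 7604\right) \left(567 - 18739\right) = \frac{177380654}{23325} \left(-18172\right) = - \frac{3223361244488}{23325}$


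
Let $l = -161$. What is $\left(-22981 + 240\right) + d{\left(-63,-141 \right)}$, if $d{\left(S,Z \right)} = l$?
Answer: $-22902$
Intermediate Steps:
$d{\left(S,Z \right)} = -161$
$\left(-22981 + 240\right) + d{\left(-63,-141 \right)} = \left(-22981 + 240\right) - 161 = -22741 - 161 = -22902$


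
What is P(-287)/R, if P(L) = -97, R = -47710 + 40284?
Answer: 97/7426 ≈ 0.013062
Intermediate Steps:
R = -7426
P(-287)/R = -97/(-7426) = -97*(-1/7426) = 97/7426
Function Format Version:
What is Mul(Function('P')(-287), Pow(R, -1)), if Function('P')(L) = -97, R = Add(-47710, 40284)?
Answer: Rational(97, 7426) ≈ 0.013062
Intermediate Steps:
R = -7426
Mul(Function('P')(-287), Pow(R, -1)) = Mul(-97, Pow(-7426, -1)) = Mul(-97, Rational(-1, 7426)) = Rational(97, 7426)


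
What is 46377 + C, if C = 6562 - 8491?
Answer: 44448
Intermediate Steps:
C = -1929
46377 + C = 46377 - 1929 = 44448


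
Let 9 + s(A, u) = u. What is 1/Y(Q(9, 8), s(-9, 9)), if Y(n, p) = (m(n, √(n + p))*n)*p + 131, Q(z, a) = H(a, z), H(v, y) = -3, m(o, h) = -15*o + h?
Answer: 1/131 ≈ 0.0076336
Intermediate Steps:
s(A, u) = -9 + u
m(o, h) = h - 15*o
Q(z, a) = -3
Y(n, p) = 131 + n*p*(√(n + p) - 15*n) (Y(n, p) = ((√(n + p) - 15*n)*n)*p + 131 = (n*(√(n + p) - 15*n))*p + 131 = n*p*(√(n + p) - 15*n) + 131 = 131 + n*p*(√(n + p) - 15*n))
1/Y(Q(9, 8), s(-9, 9)) = 1/(131 - 1*(-3)*(-9 + 9)*(-√(-3 + (-9 + 9)) + 15*(-3))) = 1/(131 - 1*(-3)*0*(-√(-3 + 0) - 45)) = 1/(131 - 1*(-3)*0*(-√(-3) - 45)) = 1/(131 - 1*(-3)*0*(-I*√3 - 45)) = 1/(131 - 1*(-3)*0*(-45 - I*√3)) = 1/(131 + 0) = 1/131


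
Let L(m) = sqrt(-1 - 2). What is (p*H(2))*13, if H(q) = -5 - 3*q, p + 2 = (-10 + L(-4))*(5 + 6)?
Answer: 16016 - 1573*I*sqrt(3) ≈ 16016.0 - 2724.5*I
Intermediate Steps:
L(m) = I*sqrt(3) (L(m) = sqrt(-3) = I*sqrt(3))
p = -112 + 11*I*sqrt(3) (p = -2 + (-10 + I*sqrt(3))*(5 + 6) = -2 + (-10 + I*sqrt(3))*11 = -2 + (-110 + 11*I*sqrt(3)) = -112 + 11*I*sqrt(3) ≈ -112.0 + 19.053*I)
(p*H(2))*13 = ((-112 + 11*I*sqrt(3))*(-5 - 3*2))*13 = ((-112 + 11*I*sqrt(3))*(-5 - 6))*13 = ((-112 + 11*I*sqrt(3))*(-11))*13 = (1232 - 121*I*sqrt(3))*13 = 16016 - 1573*I*sqrt(3)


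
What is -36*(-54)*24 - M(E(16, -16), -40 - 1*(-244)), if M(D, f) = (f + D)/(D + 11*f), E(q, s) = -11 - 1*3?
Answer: 10404269/223 ≈ 46656.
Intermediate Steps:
E(q, s) = -14 (E(q, s) = -11 - 3 = -14)
M(D, f) = (D + f)/(D + 11*f)
-36*(-54)*24 - M(E(16, -16), -40 - 1*(-244)) = -36*(-54)*24 - (-14 + (-40 - 1*(-244)))/(-14 + 11*(-40 - 1*(-244))) = 1944*24 - (-14 + (-40 + 244))/(-14 + 11*(-40 + 244)) = 46656 - (-14 + 204)/(-14 + 11*204) = 46656 - 190/(-14 + 2244) = 46656 - 190/2230 = 46656 - 1*19/223 = 46656 - 19/223 = 10404269/223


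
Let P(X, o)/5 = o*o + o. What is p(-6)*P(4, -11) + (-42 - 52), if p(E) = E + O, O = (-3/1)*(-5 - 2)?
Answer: 8156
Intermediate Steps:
O = 21 (O = -3*1*(-7) = -3*(-7) = 21)
P(X, o) = 5*o + 5*o**2 (P(X, o) = 5*(o*o + o) = 5*(o**2 + o) = 5*(o + o**2) = 5*o + 5*o**2)
p(E) = 21 + E (p(E) = E + 21 = 21 + E)
p(-6)*P(4, -11) + (-42 - 52) = (21 - 6)*(5*(-11)*(1 - 11)) + (-42 - 52) = 15*(5*(-11)*(-10)) - 94 = 15*550 - 94 = 8250 - 94 = 8156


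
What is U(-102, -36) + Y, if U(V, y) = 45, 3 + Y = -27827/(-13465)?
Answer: 593357/13465 ≈ 44.067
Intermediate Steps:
Y = -12568/13465 (Y = -3 - 27827/(-13465) = -3 - 27827*(-1/13465) = -3 + 27827/13465 = -12568/13465 ≈ -0.93338)
U(-102, -36) + Y = 45 - 12568/13465 = 593357/13465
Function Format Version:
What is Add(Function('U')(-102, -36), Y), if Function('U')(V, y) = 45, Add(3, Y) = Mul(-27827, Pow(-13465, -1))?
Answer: Rational(593357, 13465) ≈ 44.067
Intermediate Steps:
Y = Rational(-12568, 13465) (Y = Add(-3, Mul(-27827, Pow(-13465, -1))) = Add(-3, Mul(-27827, Rational(-1, 13465))) = Add(-3, Rational(27827, 13465)) = Rational(-12568, 13465) ≈ -0.93338)
Add(Function('U')(-102, -36), Y) = Add(45, Rational(-12568, 13465)) = Rational(593357, 13465)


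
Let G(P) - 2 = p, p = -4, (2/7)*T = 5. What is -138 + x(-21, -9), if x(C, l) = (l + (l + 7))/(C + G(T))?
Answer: -3163/23 ≈ -137.52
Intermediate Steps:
T = 35/2 (T = (7/2)*5 = 35/2 ≈ 17.500)
G(P) = -2 (G(P) = 2 - 4 = -2)
x(C, l) = (7 + 2*l)/(-2 + C) (x(C, l) = (l + (l + 7))/(C - 2) = (l + (7 + l))/(-2 + C) = (7 + 2*l)/(-2 + C))
-138 + x(-21, -9) = -138 + (7 + 2*(-9))/(-2 - 21) = -138 + (7 - 18)/(-23) = -138 - 1/23*(-11) = -138 + 11/23 = -3163/23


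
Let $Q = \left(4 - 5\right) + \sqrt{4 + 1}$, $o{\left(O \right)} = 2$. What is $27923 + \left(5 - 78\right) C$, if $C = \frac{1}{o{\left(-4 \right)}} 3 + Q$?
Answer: $\frac{55773}{2} - 73 \sqrt{5} \approx 27723.0$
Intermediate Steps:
$Q = -1 + \sqrt{5} \approx 1.2361$
$C = \frac{1}{2} + \sqrt{5}$ ($C = \frac{1}{2} \cdot 3 - \left(1 - \sqrt{5}\right) = \frac{3}{2} - \left(1 - \sqrt{5}\right) = \frac{1}{2} + \sqrt{5} \approx 2.7361$)
$27923 + \left(5 - 78\right) C = 27923 + \left(5 - 78\right) \left(\frac{1}{2} + \sqrt{5}\right) = 27923 - 73 \left(\frac{1}{2} + \sqrt{5}\right) = 27923 - \left(\frac{73}{2} + 73 \sqrt{5}\right) = \frac{55773}{2} - 73 \sqrt{5}$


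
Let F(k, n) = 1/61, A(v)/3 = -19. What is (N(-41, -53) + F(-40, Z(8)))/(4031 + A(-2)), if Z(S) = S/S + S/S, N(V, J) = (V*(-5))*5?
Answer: 31263/121207 ≈ 0.25793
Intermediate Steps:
N(V, J) = -25*V (N(V, J) = -5*V*5 = -25*V)
Z(S) = 2 (Z(S) = 1 + 1 = 2)
A(v) = -57 (A(v) = 3*(-19) = -57)
F(k, n) = 1/61
(N(-41, -53) + F(-40, Z(8)))/(4031 + A(-2)) = (-25*(-41) + 1/61)/(4031 - 57) = (1025 + 1/61)/3974 = (62526/61)*(1/3974) = 31263/121207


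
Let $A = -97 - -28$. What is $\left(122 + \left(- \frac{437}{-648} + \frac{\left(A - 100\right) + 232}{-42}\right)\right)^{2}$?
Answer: $\frac{6165547441}{419904} \approx 14683.0$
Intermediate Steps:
$A = -69$ ($A = -97 + 28 = -69$)
$\left(122 + \left(- \frac{437}{-648} + \frac{\left(A - 100\right) + 232}{-42}\right)\right)^{2} = \left(122 + \left(- \frac{437}{-648} + \frac{\left(-69 - 100\right) + 232}{-42}\right)\right)^{2} = \left(122 + \left(\left(-437\right) \left(- \frac{1}{648}\right) + \left(-169 + 232\right) \left(- \frac{1}{42}\right)\right)\right)^{2} = \left(122 + \left(\frac{437}{648} + 63 \left(- \frac{1}{42}\right)\right)\right)^{2} = \left(122 + \left(\frac{437}{648} - \frac{3}{2}\right)\right)^{2} = \left(122 - \frac{535}{648}\right)^{2} = \left(\frac{78521}{648}\right)^{2} = \frac{6165547441}{419904}$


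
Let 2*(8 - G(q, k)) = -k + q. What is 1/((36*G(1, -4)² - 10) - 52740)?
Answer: -1/51661 ≈ -1.9357e-5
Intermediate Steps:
G(q, k) = 8 + k/2 - q/2 (G(q, k) = 8 - (-k + q)/2 = 8 - (q - k)/2 = 8 + (k/2 - q/2) = 8 + k/2 - q/2)
1/((36*G(1, -4)² - 10) - 52740) = 1/((36*(8 + (½)*(-4) - ½*1)² - 10) - 52740) = 1/((36*(8 - 2 - ½)² - 10) - 52740) = 1/((36*(11/2)² - 10) - 52740) = 1/((36*(121/4) - 10) - 52740) = 1/((1089 - 10) - 52740) = 1/(1079 - 52740) = 1/(-51661) = -1/51661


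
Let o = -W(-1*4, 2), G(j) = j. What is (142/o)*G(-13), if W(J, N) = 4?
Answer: 923/2 ≈ 461.50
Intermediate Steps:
o = -4 (o = -1*4 = -4)
(142/o)*G(-13) = (142/(-4))*(-13) = (142*(-¼))*(-13) = -71/2*(-13) = 923/2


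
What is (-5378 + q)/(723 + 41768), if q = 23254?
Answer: 17876/42491 ≈ 0.42070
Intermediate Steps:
(-5378 + q)/(723 + 41768) = (-5378 + 23254)/(723 + 41768) = 17876/42491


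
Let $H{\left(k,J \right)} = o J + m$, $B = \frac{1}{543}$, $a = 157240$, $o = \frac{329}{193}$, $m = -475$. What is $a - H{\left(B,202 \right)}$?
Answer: $\frac{30372537}{193} \approx 1.5737 \cdot 10^{5}$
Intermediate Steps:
$o = \frac{329}{193}$ ($o = 329 \cdot \frac{1}{193} = \frac{329}{193} \approx 1.7047$)
$B = \frac{1}{543} \approx 0.0018416$
$H{\left(k,J \right)} = -475 + \frac{329 J}{193}$ ($H{\left(k,J \right)} = \frac{329 J}{193} - 475 = -475 + \frac{329 J}{193}$)
$a - H{\left(B,202 \right)} = 157240 - \left(-475 + \frac{329}{193} \cdot 202\right) = 157240 - \left(-475 + \frac{66458}{193}\right) = 157240 - - \frac{25217}{193} = 157240 + \frac{25217}{193} = \frac{30372537}{193}$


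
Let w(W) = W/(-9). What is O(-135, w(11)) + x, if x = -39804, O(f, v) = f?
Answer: -39939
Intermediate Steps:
w(W) = -W/9 (w(W) = W*(-⅑) = -W/9)
O(-135, w(11)) + x = -135 - 39804 = -39939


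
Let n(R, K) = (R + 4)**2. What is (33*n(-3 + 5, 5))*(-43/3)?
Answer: -17028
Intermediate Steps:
n(R, K) = (4 + R)**2
(33*n(-3 + 5, 5))*(-43/3) = (33*(4 + (-3 + 5))**2)*(-43/3) = (33*(4 + 2)**2)*(-43*1/3) = (33*6**2)*(-43/3) = (33*36)*(-43/3) = 1188*(-43/3) = -17028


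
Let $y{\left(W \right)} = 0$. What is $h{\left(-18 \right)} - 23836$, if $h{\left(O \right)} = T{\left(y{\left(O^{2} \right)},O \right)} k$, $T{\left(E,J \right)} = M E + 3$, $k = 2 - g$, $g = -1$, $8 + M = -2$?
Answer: $-23827$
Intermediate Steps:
$M = -10$ ($M = -8 - 2 = -10$)
$k = 3$ ($k = 2 - -1 = 2 + 1 = 3$)
$T{\left(E,J \right)} = 3 - 10 E$ ($T{\left(E,J \right)} = - 10 E + 3 = 3 - 10 E$)
$h{\left(O \right)} = 9$ ($h{\left(O \right)} = \left(3 - 0\right) 3 = \left(3 + 0\right) 3 = 3 \cdot 3 = 9$)
$h{\left(-18 \right)} - 23836 = 9 - 23836 = -23827$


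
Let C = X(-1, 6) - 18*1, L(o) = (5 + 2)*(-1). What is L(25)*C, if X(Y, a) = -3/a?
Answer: 259/2 ≈ 129.50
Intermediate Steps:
L(o) = -7 (L(o) = 7*(-1) = -7)
C = -37/2 (C = -3/6 - 18*1 = -3*⅙ - 18 = -½ - 18 = -37/2 ≈ -18.500)
L(25)*C = -7*(-37/2) = 259/2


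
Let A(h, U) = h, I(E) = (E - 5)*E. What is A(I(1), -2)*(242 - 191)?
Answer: -204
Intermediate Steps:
I(E) = E*(-5 + E) (I(E) = (-5 + E)*E = E*(-5 + E))
A(I(1), -2)*(242 - 191) = (1*(-5 + 1))*(242 - 191) = (1*(-4))*51 = -4*51 = -204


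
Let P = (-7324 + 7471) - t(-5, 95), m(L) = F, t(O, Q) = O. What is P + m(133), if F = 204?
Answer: 356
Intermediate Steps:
m(L) = 204
P = 152 (P = (-7324 + 7471) - 1*(-5) = 147 + 5 = 152)
P + m(133) = 152 + 204 = 356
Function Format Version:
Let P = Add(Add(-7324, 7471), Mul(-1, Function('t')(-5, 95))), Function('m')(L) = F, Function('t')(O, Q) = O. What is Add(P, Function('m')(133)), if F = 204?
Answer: 356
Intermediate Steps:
Function('m')(L) = 204
P = 152 (P = Add(Add(-7324, 7471), Mul(-1, -5)) = Add(147, 5) = 152)
Add(P, Function('m')(133)) = Add(152, 204) = 356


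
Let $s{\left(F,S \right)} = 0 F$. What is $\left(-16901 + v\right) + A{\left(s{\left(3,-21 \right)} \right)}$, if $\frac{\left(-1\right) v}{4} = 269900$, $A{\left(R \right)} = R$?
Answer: $-1096501$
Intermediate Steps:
$s{\left(F,S \right)} = 0$
$v = -1079600$ ($v = \left(-4\right) 269900 = -1079600$)
$\left(-16901 + v\right) + A{\left(s{\left(3,-21 \right)} \right)} = \left(-16901 - 1079600\right) + 0 = -1096501 + 0 = -1096501$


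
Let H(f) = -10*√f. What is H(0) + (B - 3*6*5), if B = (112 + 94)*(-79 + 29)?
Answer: -10390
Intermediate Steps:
B = -10300 (B = 206*(-50) = -10300)
H(0) + (B - 3*6*5) = -10*√0 + (-10300 - 3*6*5) = -10*0 + (-10300 - 18*5) = 0 + (-10300 - 1*90) = 0 + (-10300 - 90) = 0 - 10390 = -10390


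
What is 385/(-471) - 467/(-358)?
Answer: 82127/168618 ≈ 0.48706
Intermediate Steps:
385/(-471) - 467/(-358) = 385*(-1/471) - 467*(-1/358) = -385/471 + 467/358 = 82127/168618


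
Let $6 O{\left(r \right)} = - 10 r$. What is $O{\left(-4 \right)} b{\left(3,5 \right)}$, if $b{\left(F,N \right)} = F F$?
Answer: $60$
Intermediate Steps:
$b{\left(F,N \right)} = F^{2}$
$O{\left(r \right)} = - \frac{5 r}{3}$ ($O{\left(r \right)} = \frac{\left(-10\right) r}{6} = - \frac{5 r}{3}$)
$O{\left(-4 \right)} b{\left(3,5 \right)} = \left(- \frac{5}{3}\right) \left(-4\right) 3^{2} = \frac{20}{3} \cdot 9 = 60$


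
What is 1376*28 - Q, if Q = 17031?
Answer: 21497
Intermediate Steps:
1376*28 - Q = 1376*28 - 1*17031 = 38528 - 17031 = 21497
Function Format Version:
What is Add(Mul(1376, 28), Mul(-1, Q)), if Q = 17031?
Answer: 21497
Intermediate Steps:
Add(Mul(1376, 28), Mul(-1, Q)) = Add(Mul(1376, 28), Mul(-1, 17031)) = Add(38528, -17031) = 21497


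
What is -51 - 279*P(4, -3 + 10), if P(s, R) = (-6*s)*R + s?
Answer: 45705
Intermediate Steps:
P(s, R) = s - 6*R*s (P(s, R) = -6*R*s + s = s - 6*R*s)
-51 - 279*P(4, -3 + 10) = -51 - 1116*(1 - 6*(-3 + 10)) = -51 - 1116*(1 - 6*7) = -51 - 1116*(1 - 42) = -51 - 1116*(-41) = -51 - 279*(-164) = -51 + 45756 = 45705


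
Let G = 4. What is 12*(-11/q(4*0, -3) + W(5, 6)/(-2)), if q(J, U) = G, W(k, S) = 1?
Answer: -39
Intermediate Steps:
q(J, U) = 4
12*(-11/q(4*0, -3) + W(5, 6)/(-2)) = 12*(-11/4 + 1/(-2)) = 12*(-11*¼ + 1*(-½)) = 12*(-11/4 - ½) = 12*(-13/4) = -39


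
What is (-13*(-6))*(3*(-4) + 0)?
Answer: -936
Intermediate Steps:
(-13*(-6))*(3*(-4) + 0) = 78*(-12 + 0) = 78*(-12) = -936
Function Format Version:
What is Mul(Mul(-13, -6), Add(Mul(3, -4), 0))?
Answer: -936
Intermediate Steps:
Mul(Mul(-13, -6), Add(Mul(3, -4), 0)) = Mul(78, Add(-12, 0)) = Mul(78, -12) = -936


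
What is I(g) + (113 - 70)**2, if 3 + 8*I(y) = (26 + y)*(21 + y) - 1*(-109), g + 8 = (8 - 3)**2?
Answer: 4133/2 ≈ 2066.5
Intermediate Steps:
g = 17 (g = -8 + (8 - 3)**2 = -8 + 5**2 = -8 + 25 = 17)
I(y) = 53/4 + (21 + y)*(26 + y)/8 (I(y) = -3/8 + ((26 + y)*(21 + y) - 1*(-109))/8 = -3/8 + ((21 + y)*(26 + y) + 109)/8 = -3/8 + (109 + (21 + y)*(26 + y))/8 = -3/8 + (109/8 + (21 + y)*(26 + y)/8) = 53/4 + (21 + y)*(26 + y)/8)
I(g) + (113 - 70)**2 = (163/2 + (1/8)*17**2 + (47/8)*17) + (113 - 70)**2 = (163/2 + (1/8)*289 + 799/8) + 43**2 = (163/2 + 289/8 + 799/8) + 1849 = 435/2 + 1849 = 4133/2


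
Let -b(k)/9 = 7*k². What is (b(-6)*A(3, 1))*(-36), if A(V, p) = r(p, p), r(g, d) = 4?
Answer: 326592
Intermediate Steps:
A(V, p) = 4
b(k) = -63*k²
(b(-6)*A(3, 1))*(-36) = (-63*(-6)²*4)*(-36) = (-63*36*4)*(-36) = -2268*4*(-36) = -9072*(-36) = 326592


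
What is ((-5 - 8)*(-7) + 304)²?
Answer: 156025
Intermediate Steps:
((-5 - 8)*(-7) + 304)² = (-13*(-7) + 304)² = (91 + 304)² = 395² = 156025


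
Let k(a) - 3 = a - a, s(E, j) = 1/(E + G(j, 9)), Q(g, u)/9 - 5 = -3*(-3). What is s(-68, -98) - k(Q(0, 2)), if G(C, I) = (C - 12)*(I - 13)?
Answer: -1115/372 ≈ -2.9973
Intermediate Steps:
Q(g, u) = 126 (Q(g, u) = 45 + 9*(-3*(-3)) = 45 + 9*9 = 45 + 81 = 126)
G(C, I) = (-13 + I)*(-12 + C) (G(C, I) = (-12 + C)*(-13 + I) = (-13 + I)*(-12 + C))
s(E, j) = 1/(48 + E - 4*j) (s(E, j) = 1/(E + (156 - 13*j - 12*9 + j*9)) = 1/(E + (156 - 13*j - 108 + 9*j)) = 1/(E + (48 - 4*j)) = 1/(48 + E - 4*j))
k(a) = 3 (k(a) = 3 + (a - a) = 3 + 0 = 3)
s(-68, -98) - k(Q(0, 2)) = 1/(48 - 68 - 4*(-98)) - 1*3 = 1/(48 - 68 + 392) - 3 = 1/372 - 3 = -1115/372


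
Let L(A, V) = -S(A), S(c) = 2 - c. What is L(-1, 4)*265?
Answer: -795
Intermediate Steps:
L(A, V) = -2 + A (L(A, V) = -(2 - A) = -2 + A)
L(-1, 4)*265 = (-2 - 1)*265 = -3*265 = -795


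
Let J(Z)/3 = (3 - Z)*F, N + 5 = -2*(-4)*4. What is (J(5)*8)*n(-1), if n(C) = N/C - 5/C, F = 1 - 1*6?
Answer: -5280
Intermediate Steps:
F = -5 (F = 1 - 6 = -5)
N = 27 (N = -5 - 2*(-4)*4 = -5 + 8*4 = -5 + 32 = 27)
J(Z) = -45 + 15*Z (J(Z) = 3*((3 - Z)*(-5)) = 3*(-15 + 5*Z) = -45 + 15*Z)
n(C) = 22/C (n(C) = 27/C - 5/C = 22/C)
(J(5)*8)*n(-1) = ((-45 + 15*5)*8)*(22/(-1)) = ((-45 + 75)*8)*(22*(-1)) = (30*8)*(-22) = 240*(-22) = -5280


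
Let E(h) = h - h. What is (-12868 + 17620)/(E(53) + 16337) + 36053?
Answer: 589002613/16337 ≈ 36053.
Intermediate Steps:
E(h) = 0
(-12868 + 17620)/(E(53) + 16337) + 36053 = (-12868 + 17620)/(0 + 16337) + 36053 = 4752/16337 + 36053 = 589002613/16337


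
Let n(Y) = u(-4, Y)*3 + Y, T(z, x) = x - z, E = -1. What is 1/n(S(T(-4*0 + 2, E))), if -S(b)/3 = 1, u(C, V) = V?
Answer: -1/12 ≈ -0.083333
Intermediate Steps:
S(b) = -3 (S(b) = -3*1 = -3)
n(Y) = 4*Y (n(Y) = Y*3 + Y = 3*Y + Y = 4*Y)
1/n(S(T(-4*0 + 2, E))) = 1/(4*(-3)) = 1/(-12) = -1/12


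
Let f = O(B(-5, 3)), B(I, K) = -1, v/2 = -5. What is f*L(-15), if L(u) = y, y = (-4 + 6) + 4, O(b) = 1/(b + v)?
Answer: -6/11 ≈ -0.54545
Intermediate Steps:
v = -10 (v = 2*(-5) = -10)
O(b) = 1/(-10 + b) (O(b) = 1/(b - 10) = 1/(-10 + b))
y = 6 (y = 2 + 4 = 6)
f = -1/11 (f = 1/(-10 - 1) = 1/(-11) = -1/11 ≈ -0.090909)
L(u) = 6
f*L(-15) = -1/11*6 = -6/11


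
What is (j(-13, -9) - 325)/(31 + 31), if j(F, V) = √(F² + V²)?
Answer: -325/62 + 5*√10/62 ≈ -4.9869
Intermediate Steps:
(j(-13, -9) - 325)/(31 + 31) = (√((-13)² + (-9)²) - 325)/(31 + 31) = (√(169 + 81) - 325)/62 = (√250 - 325)*(1/62) = (5*√10 - 325)*(1/62) = (-325 + 5*√10)*(1/62) = -325/62 + 5*√10/62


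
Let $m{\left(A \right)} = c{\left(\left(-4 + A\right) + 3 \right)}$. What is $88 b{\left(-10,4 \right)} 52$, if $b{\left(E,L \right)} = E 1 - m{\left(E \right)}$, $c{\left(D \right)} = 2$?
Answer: $-54912$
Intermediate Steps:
$m{\left(A \right)} = 2$
$b{\left(E,L \right)} = -2 + E$ ($b{\left(E,L \right)} = E 1 - 2 = E - 2 = -2 + E$)
$88 b{\left(-10,4 \right)} 52 = 88 \left(-2 - 10\right) 52 = 88 \left(-12\right) 52 = \left(-1056\right) 52 = -54912$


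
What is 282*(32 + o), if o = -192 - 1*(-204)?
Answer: 12408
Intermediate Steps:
o = 12 (o = -192 + 204 = 12)
282*(32 + o) = 282*(32 + 12) = 282*44 = 12408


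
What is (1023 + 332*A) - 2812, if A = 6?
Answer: 203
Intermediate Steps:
(1023 + 332*A) - 2812 = (1023 + 332*6) - 2812 = (1023 + 1992) - 2812 = 3015 - 2812 = 203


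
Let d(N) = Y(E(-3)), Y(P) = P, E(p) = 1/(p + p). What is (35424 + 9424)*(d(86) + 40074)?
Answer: 5391693832/3 ≈ 1.7972e+9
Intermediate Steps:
E(p) = 1/(2*p)
d(N) = -⅙ (d(N) = (½)/(-3) = (½)*(-⅓) = -⅙)
(35424 + 9424)*(d(86) + 40074) = (35424 + 9424)*(-⅙ + 40074) = 44848*(240443/6) = 5391693832/3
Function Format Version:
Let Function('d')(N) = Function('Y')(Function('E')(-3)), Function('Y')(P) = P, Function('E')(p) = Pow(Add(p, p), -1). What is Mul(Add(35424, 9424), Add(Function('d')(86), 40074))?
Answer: Rational(5391693832, 3) ≈ 1.7972e+9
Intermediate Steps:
Function('E')(p) = Mul(Rational(1, 2), Pow(p, -1)) (Function('E')(p) = Pow(Mul(2, p), -1) = Mul(Rational(1, 2), Pow(p, -1)))
Function('d')(N) = Rational(-1, 6) (Function('d')(N) = Mul(Rational(1, 2), Pow(-3, -1)) = Mul(Rational(1, 2), Rational(-1, 3)) = Rational(-1, 6))
Mul(Add(35424, 9424), Add(Function('d')(86), 40074)) = Mul(Add(35424, 9424), Add(Rational(-1, 6), 40074)) = Mul(44848, Rational(240443, 6)) = Rational(5391693832, 3)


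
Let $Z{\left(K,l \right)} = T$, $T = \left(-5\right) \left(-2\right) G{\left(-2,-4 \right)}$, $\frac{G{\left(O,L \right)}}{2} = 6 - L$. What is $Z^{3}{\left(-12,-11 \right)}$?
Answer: $8000000$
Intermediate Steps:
$G{\left(O,L \right)} = 12 - 2 L$ ($G{\left(O,L \right)} = 2 \left(6 - L\right) = 12 - 2 L$)
$T = 200$ ($T = \left(-5\right) \left(-2\right) \left(12 - -8\right) = 10 \left(12 + 8\right) = 10 \cdot 20 = 200$)
$Z{\left(K,l \right)} = 200$
$Z^{3}{\left(-12,-11 \right)} = 200^{3} = 8000000$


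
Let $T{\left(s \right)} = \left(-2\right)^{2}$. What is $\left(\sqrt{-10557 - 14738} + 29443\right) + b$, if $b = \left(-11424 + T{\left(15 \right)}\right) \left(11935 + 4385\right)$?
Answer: $-186344957 + i \sqrt{25295} \approx -1.8634 \cdot 10^{8} + 159.04 i$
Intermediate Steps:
$T{\left(s \right)} = 4$
$b = -186374400$ ($b = \left(-11424 + 4\right) \left(11935 + 4385\right) = \left(-11420\right) 16320 = -186374400$)
$\left(\sqrt{-10557 - 14738} + 29443\right) + b = \left(\sqrt{-10557 - 14738} + 29443\right) - 186374400 = \left(\sqrt{-25295} + 29443\right) - 186374400 = \left(i \sqrt{25295} + 29443\right) - 186374400 = \left(29443 + i \sqrt{25295}\right) - 186374400 = -186344957 + i \sqrt{25295}$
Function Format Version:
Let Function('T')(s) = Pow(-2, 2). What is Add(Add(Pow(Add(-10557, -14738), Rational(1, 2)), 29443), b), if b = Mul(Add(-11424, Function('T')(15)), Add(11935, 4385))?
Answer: Add(-186344957, Mul(I, Pow(25295, Rational(1, 2)))) ≈ Add(-1.8634e+8, Mul(159.04, I))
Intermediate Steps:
Function('T')(s) = 4
b = -186374400 (b = Mul(Add(-11424, 4), Add(11935, 4385)) = Mul(-11420, 16320) = -186374400)
Add(Add(Pow(Add(-10557, -14738), Rational(1, 2)), 29443), b) = Add(Add(Pow(Add(-10557, -14738), Rational(1, 2)), 29443), -186374400) = Add(Add(Pow(-25295, Rational(1, 2)), 29443), -186374400) = Add(Add(Mul(I, Pow(25295, Rational(1, 2))), 29443), -186374400) = Add(Add(29443, Mul(I, Pow(25295, Rational(1, 2)))), -186374400) = Add(-186344957, Mul(I, Pow(25295, Rational(1, 2))))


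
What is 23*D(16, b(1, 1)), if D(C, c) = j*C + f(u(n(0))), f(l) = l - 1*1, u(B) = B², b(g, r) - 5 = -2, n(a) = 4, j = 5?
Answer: 2185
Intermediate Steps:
b(g, r) = 3 (b(g, r) = 5 - 2 = 3)
f(l) = -1 + l (f(l) = l - 1 = -1 + l)
D(C, c) = 15 + 5*C (D(C, c) = 5*C + (-1 + 4²) = 5*C + (-1 + 16) = 5*C + 15 = 15 + 5*C)
23*D(16, b(1, 1)) = 23*(15 + 5*16) = 23*(15 + 80) = 23*95 = 2185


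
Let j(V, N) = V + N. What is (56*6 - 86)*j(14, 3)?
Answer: 4250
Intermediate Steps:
j(V, N) = N + V
(56*6 - 86)*j(14, 3) = (56*6 - 86)*(3 + 14) = (336 - 86)*17 = 250*17 = 4250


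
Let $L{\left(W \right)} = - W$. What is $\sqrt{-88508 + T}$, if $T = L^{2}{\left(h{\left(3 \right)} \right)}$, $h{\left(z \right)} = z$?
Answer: $i \sqrt{88499} \approx 297.49 i$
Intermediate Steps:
$T = 9$ ($T = \left(\left(-1\right) 3\right)^{2} = \left(-3\right)^{2} = 9$)
$\sqrt{-88508 + T} = \sqrt{-88508 + 9} = \sqrt{-88499} = i \sqrt{88499}$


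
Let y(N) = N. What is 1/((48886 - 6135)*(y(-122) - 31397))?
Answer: -1/1347468769 ≈ -7.4213e-10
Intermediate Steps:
1/((48886 - 6135)*(y(-122) - 31397)) = 1/((48886 - 6135)*(-122 - 31397)) = 1/(42751*(-31519)) = 1/(-1347468769) = -1/1347468769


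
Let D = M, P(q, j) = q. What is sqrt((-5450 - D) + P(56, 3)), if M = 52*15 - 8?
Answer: I*sqrt(6166) ≈ 78.524*I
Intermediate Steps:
M = 772 (M = 780 - 8 = 772)
D = 772
sqrt((-5450 - D) + P(56, 3)) = sqrt((-5450 - 1*772) + 56) = sqrt((-5450 - 772) + 56) = sqrt(-6222 + 56) = sqrt(-6166) = I*sqrt(6166)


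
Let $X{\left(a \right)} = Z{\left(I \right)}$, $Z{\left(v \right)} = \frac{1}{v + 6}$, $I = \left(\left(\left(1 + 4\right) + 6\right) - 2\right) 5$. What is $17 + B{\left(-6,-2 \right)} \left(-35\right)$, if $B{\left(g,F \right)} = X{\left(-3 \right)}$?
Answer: $\frac{832}{51} \approx 16.314$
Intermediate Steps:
$I = 45$ ($I = \left(\left(5 + 6\right) - 2\right) 5 = \left(11 - 2\right) 5 = 9 \cdot 5 = 45$)
$Z{\left(v \right)} = \frac{1}{6 + v}$
$X{\left(a \right)} = \frac{1}{51}$ ($X{\left(a \right)} = \frac{1}{6 + 45} = \frac{1}{51}$)
$B{\left(g,F \right)} = \frac{1}{51}$
$17 + B{\left(-6,-2 \right)} \left(-35\right) = 17 + \frac{1}{51} \left(-35\right) = 17 - \frac{35}{51} = \frac{832}{51}$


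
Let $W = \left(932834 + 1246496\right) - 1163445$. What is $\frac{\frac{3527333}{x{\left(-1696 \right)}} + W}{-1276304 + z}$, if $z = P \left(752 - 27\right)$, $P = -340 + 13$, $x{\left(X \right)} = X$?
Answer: $- \frac{1719413627}{2566690784} \approx -0.6699$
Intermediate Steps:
$P = -327$
$z = -237075$ ($z = - 327 \left(752 - 27\right) = \left(-327\right) 725 = -237075$)
$W = 1015885$ ($W = 2179330 - 1163445 = 1015885$)
$\frac{\frac{3527333}{x{\left(-1696 \right)}} + W}{-1276304 + z} = \frac{\frac{3527333}{-1696} + 1015885}{-1276304 - 237075} = \frac{3527333 \left(- \frac{1}{1696}\right) + 1015885}{-1513379} = \left(- \frac{3527333}{1696} + 1015885\right) \left(- \frac{1}{1513379}\right) = \frac{1719413627}{1696} \left(- \frac{1}{1513379}\right) = - \frac{1719413627}{2566690784}$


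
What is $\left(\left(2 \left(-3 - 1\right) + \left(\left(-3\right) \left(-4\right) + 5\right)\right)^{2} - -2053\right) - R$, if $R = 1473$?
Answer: $661$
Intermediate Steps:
$\left(\left(2 \left(-3 - 1\right) + \left(\left(-3\right) \left(-4\right) + 5\right)\right)^{2} - -2053\right) - R = \left(\left(2 \left(-3 - 1\right) + \left(\left(-3\right) \left(-4\right) + 5\right)\right)^{2} - -2053\right) - 1473 = \left(\left(2 \left(-4\right) + \left(12 + 5\right)\right)^{2} + 2053\right) - 1473 = \left(\left(-8 + 17\right)^{2} + 2053\right) - 1473 = \left(9^{2} + 2053\right) - 1473 = \left(81 + 2053\right) - 1473 = 2134 - 1473 = 661$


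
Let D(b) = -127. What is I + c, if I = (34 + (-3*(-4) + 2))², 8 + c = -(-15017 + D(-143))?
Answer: 17440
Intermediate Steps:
c = 15136 (c = -8 - (-15017 - 127) = -8 - 1*(-15144) = -8 + 15144 = 15136)
I = 2304 (I = (34 + (12 + 2))² = (34 + 14)² = 48² = 2304)
I + c = 2304 + 15136 = 17440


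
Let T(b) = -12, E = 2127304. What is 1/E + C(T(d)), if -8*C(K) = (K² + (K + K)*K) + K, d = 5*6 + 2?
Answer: -111683459/2127304 ≈ -52.500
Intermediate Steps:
d = 32 (d = 30 + 2 = 32)
C(K) = -3*K²/8 - K/8 (C(K) = -((K² + (K + K)*K) + K)/8 = -((K² + (2*K)*K) + K)/8 = -((K² + 2*K²) + K)/8 = -(3*K² + K)/8 = -(K + 3*K²)/8 = -3*K²/8 - K/8)
1/E + C(T(d)) = 1/2127304 - ⅛*(-12)*(1 + 3*(-12)) = 1/2127304 - ⅛*(-12)*(1 - 36) = 1/2127304 - ⅛*(-12)*(-35) = 1/2127304 - 105/2 = -111683459/2127304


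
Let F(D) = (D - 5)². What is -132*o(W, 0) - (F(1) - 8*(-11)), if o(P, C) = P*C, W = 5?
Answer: -104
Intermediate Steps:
F(D) = (-5 + D)²
o(P, C) = C*P
-132*o(W, 0) - (F(1) - 8*(-11)) = -0*5 - ((-5 + 1)² - 8*(-11)) = -132*0 - ((-4)² + 88) = 0 - (16 + 88) = 0 - 1*104 = 0 - 104 = -104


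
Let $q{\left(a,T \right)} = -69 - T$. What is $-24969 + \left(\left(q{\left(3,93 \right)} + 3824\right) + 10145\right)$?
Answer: $-11162$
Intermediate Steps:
$-24969 + \left(\left(q{\left(3,93 \right)} + 3824\right) + 10145\right) = -24969 + \left(\left(\left(-69 - 93\right) + 3824\right) + 10145\right) = -24969 + \left(\left(-162 + 3824\right) + 10145\right) = -24969 + \left(3662 + 10145\right) = -24969 + 13807 = -11162$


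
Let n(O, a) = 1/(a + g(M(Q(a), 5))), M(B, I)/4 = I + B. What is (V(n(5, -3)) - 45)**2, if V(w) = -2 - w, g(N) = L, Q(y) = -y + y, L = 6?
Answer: 20164/9 ≈ 2240.4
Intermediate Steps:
Q(y) = 0
M(B, I) = 4*B + 4*I (M(B, I) = 4*(I + B) = 4*(B + I) = 4*B + 4*I)
g(N) = 6
n(O, a) = 1/(6 + a) (n(O, a) = 1/(a + 6) = 1/(6 + a))
(V(n(5, -3)) - 45)**2 = ((-2 - 1/(6 - 3)) - 45)**2 = ((-2 - 1/3) - 45)**2 = (-7/3 - 45)**2 = (-142/3)**2 = 20164/9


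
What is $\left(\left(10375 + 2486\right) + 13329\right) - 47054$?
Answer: $-20864$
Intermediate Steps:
$\left(\left(10375 + 2486\right) + 13329\right) - 47054 = \left(12861 + 13329\right) - 47054 = 26190 - 47054 = -20864$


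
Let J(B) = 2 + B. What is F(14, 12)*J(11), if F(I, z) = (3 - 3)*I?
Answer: 0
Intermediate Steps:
F(I, z) = 0 (F(I, z) = 0*I = 0)
F(14, 12)*J(11) = 0*(2 + 11) = 0*13 = 0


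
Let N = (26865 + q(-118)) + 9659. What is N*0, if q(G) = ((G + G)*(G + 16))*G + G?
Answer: 0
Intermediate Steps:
q(G) = G + 2*G**2*(16 + G) (q(G) = ((2*G)*(16 + G))*G + G = (2*G*(16 + G))*G + G = 2*G**2*(16 + G) + G = G + 2*G**2*(16 + G))
N = -2804090 (N = (26865 - 118*(1 + 2*(-118)**2 + 32*(-118))) + 9659 = (26865 - 118*(1 + 2*13924 - 3776)) + 9659 = (26865 - 118*(1 + 27848 - 3776)) + 9659 = (26865 - 118*24073) + 9659 = (26865 - 2840614) + 9659 = -2813749 + 9659 = -2804090)
N*0 = -2804090*0 = 0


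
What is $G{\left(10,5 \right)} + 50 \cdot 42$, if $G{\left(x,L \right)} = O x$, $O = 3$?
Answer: $2130$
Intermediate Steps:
$G{\left(x,L \right)} = 3 x$
$G{\left(10,5 \right)} + 50 \cdot 42 = 3 \cdot 10 + 50 \cdot 42 = 30 + 2100 = 2130$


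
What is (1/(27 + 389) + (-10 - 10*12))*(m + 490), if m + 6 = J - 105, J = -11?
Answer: -1243817/26 ≈ -47839.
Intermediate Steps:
m = -122 (m = -6 + (-11 - 105) = -6 - 116 = -122)
(1/(27 + 389) + (-10 - 10*12))*(m + 490) = (1/(27 + 389) + (-10 - 10*12))*(-122 + 490) = (1/416 + (-10 - 120))*368 = (1/416 - 130)*368 = -54079/416*368 = -1243817/26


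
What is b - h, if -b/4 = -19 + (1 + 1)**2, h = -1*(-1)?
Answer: 59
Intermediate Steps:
h = 1
b = 60 (b = -4*(-19 + (1 + 1)**2) = -4*(-19 + 2**2) = -4*(-19 + 4) = -4*(-15) = 60)
b - h = 60 - 1*1 = 60 - 1 = 59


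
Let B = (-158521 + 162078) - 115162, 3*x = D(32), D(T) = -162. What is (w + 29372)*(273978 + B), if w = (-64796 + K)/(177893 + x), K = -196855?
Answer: 848110787129461/177839 ≈ 4.7690e+9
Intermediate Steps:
x = -54 (x = (⅓)*(-162) = -54)
w = -261651/177839 (w = (-64796 - 196855)/(177893 - 54) = -261651/177839 ≈ -1.4713)
B = -111605 (B = 3557 - 115162 = -111605)
(w + 29372)*(273978 + B) = (-261651/177839 + 29372)*(273978 - 111605) = (5223225457/177839)*162373 = 848110787129461/177839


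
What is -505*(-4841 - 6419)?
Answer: 5686300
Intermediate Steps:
-505*(-4841 - 6419) = -505*(-11260) = 5686300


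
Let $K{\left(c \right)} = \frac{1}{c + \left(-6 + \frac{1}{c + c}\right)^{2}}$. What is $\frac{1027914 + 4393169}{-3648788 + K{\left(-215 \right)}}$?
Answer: $- \frac{179394147949937}{120745470104832} \approx -1.4857$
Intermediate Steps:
$K{\left(c \right)} = \frac{1}{c + \left(-6 + \frac{1}{2 c}\right)^{2}}$
$\frac{1027914 + 4393169}{-3648788 + K{\left(-215 \right)}} = \frac{1027914 + 4393169}{-3648788 + \frac{4 \left(-215\right)^{2}}{\left(-1 + 12 \left(-215\right)\right)^{2} + 4 \left(-215\right)^{3}}} = \frac{5421083}{-3648788 + 4 \cdot 46225 \frac{1}{\left(-1 - 2580\right)^{2} + 4 \left(-9938375\right)}} = \frac{5421083}{-3648788 + 4 \cdot 46225 \frac{1}{\left(-2581\right)^{2} - 39753500}} = \frac{5421083}{-3648788 + 4 \cdot 46225 \frac{1}{6661561 - 39753500}} = \frac{5421083}{-3648788 + 4 \cdot 46225 \frac{1}{-33091939}} = \frac{5421083}{-3648788 + 4 \cdot 46225 \left(- \frac{1}{33091939}\right)} = \frac{5421083}{-3648788 - \frac{184900}{33091939}} = \frac{5421083}{- \frac{120745470104832}{33091939}} = 5421083 \left(- \frac{33091939}{120745470104832}\right) = - \frac{179394147949937}{120745470104832}$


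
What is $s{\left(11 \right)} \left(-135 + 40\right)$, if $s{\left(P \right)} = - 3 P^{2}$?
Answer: $34485$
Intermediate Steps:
$s{\left(11 \right)} \left(-135 + 40\right) = - 3 \cdot 11^{2} \left(-135 + 40\right) = \left(-3\right) 121 \left(-95\right) = \left(-363\right) \left(-95\right) = 34485$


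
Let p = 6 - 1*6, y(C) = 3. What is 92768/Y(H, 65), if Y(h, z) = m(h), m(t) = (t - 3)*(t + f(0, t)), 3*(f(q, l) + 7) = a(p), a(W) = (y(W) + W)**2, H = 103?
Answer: 23192/2475 ≈ 9.3705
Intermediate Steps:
p = 0 (p = 6 - 6 = 0)
a(W) = (3 + W)**2
f(q, l) = -4 (f(q, l) = -7 + (3 + 0)**2/3 = -7 + (1/3)*3**2 = -7 + (1/3)*9 = -7 + 3 = -4)
m(t) = (-4 + t)*(-3 + t) (m(t) = (t - 3)*(t - 4) = (-3 + t)*(-4 + t) = (-4 + t)*(-3 + t))
Y(h, z) = 12 + h**2 - 7*h
92768/Y(H, 65) = 92768/(12 + 103**2 - 7*103) = 92768/(12 + 10609 - 721) = 92768/9900 = 92768*(1/9900) = 23192/2475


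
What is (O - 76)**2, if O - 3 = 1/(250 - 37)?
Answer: 241740304/45369 ≈ 5328.3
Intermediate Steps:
O = 640/213 (O = 3 + 1/(250 - 37) = 3 + 1/213 = 640/213 ≈ 3.0047)
(O - 76)**2 = (640/213 - 76)**2 = (-15548/213)**2 = 241740304/45369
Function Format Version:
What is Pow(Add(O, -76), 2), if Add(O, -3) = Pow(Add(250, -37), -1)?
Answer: Rational(241740304, 45369) ≈ 5328.3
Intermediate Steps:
O = Rational(640, 213) (O = Add(3, Pow(Add(250, -37), -1)) = Add(3, Pow(213, -1)) = Add(3, Rational(1, 213)) = Rational(640, 213) ≈ 3.0047)
Pow(Add(O, -76), 2) = Pow(Add(Rational(640, 213), -76), 2) = Pow(Rational(-15548, 213), 2) = Rational(241740304, 45369)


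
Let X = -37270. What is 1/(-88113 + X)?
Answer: -1/125383 ≈ -7.9756e-6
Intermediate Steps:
1/(-88113 + X) = 1/(-88113 - 37270) = 1/(-125383) = -1/125383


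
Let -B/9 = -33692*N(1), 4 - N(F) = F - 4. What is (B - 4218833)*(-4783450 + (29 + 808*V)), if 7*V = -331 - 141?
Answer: 70989743089551/7 ≈ 1.0141e+13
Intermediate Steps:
V = -472/7 (V = (-331 - 141)/7 = (⅐)*(-472) = -472/7 ≈ -67.429)
N(F) = 8 - F (N(F) = 4 - (F - 4) = 4 - (-4 + F) = 4 + (4 - F) = 8 - F)
B = 2122596 (B = -(-303228)*(8 - 1*1) = -(-303228)*(8 - 1) = -(-303228)*7 = -9*(-235844) = 2122596)
(B - 4218833)*(-4783450 + (29 + 808*V)) = (2122596 - 4218833)*(-4783450 + (29 + 808*(-472/7))) = -2096237*(-4783450 + (29 - 381376/7)) = -2096237*(-4783450 - 381173/7) = -2096237*(-33865323/7) = 70989743089551/7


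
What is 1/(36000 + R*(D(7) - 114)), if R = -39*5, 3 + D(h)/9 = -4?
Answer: 1/70515 ≈ 1.4181e-5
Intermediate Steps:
D(h) = -63 (D(h) = -27 + 9*(-4) = -27 - 36 = -63)
R = -195
1/(36000 + R*(D(7) - 114)) = 1/(36000 - 195*(-63 - 114)) = 1/(36000 - 195*(-177)) = 1/(36000 + 34515) = 1/70515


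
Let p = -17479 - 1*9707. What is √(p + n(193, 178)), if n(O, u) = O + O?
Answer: 20*I*√67 ≈ 163.71*I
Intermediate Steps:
p = -27186 (p = -17479 - 9707 = -27186)
n(O, u) = 2*O
√(p + n(193, 178)) = √(-27186 + 2*193) = √(-27186 + 386) = √(-26800) = 20*I*√67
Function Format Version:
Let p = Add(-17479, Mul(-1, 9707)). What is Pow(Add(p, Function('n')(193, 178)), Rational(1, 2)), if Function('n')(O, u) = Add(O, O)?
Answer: Mul(20, I, Pow(67, Rational(1, 2))) ≈ Mul(163.71, I)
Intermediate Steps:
p = -27186 (p = Add(-17479, -9707) = -27186)
Function('n')(O, u) = Mul(2, O)
Pow(Add(p, Function('n')(193, 178)), Rational(1, 2)) = Pow(Add(-27186, Mul(2, 193)), Rational(1, 2)) = Pow(Add(-27186, 386), Rational(1, 2)) = Pow(-26800, Rational(1, 2)) = Mul(20, I, Pow(67, Rational(1, 2)))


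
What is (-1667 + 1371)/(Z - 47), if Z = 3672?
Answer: -296/3625 ≈ -0.081655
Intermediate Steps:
(-1667 + 1371)/(Z - 47) = (-1667 + 1371)/(3672 - 47) = -296/3625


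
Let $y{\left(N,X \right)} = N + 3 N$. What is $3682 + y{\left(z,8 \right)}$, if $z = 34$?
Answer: $3818$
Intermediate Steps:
$y{\left(N,X \right)} = 4 N$
$3682 + y{\left(z,8 \right)} = 3682 + 4 \cdot 34 = 3682 + 136 = 3818$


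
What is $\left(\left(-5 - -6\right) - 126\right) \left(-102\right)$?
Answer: $12750$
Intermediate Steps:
$\left(\left(-5 - -6\right) - 126\right) \left(-102\right) = \left(\left(-5 + 6\right) - 126\right) \left(-102\right) = \left(1 - 126\right) \left(-102\right) = \left(-125\right) \left(-102\right) = 12750$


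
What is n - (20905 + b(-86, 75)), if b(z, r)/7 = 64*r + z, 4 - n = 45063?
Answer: -98962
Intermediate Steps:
n = -45059 (n = 4 - 1*45063 = 4 - 45063 = -45059)
b(z, r) = 7*z + 448*r (b(z, r) = 7*(64*r + z) = 7*(z + 64*r) = 7*z + 448*r)
n - (20905 + b(-86, 75)) = -45059 - (20905 + (7*(-86) + 448*75)) = -45059 - (20905 + (-602 + 33600)) = -45059 - (20905 + 32998) = -45059 - 1*53903 = -45059 - 53903 = -98962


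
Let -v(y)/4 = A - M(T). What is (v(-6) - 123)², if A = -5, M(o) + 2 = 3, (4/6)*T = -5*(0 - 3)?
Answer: 9801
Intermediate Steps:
T = 45/2 (T = 3*(-5*(0 - 3))/2 = 3*(-5*(-3))/2 = (3/2)*15 = 45/2 ≈ 22.500)
M(o) = 1 (M(o) = -2 + 3 = 1)
v(y) = 24 (v(y) = -4*(-5 - 1*1) = -4*(-5 - 1) = -4*(-6) = 24)
(v(-6) - 123)² = (24 - 123)² = (-99)² = 9801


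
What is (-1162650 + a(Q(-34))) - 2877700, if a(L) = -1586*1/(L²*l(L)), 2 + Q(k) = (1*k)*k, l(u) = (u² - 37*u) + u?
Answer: -266996070706053261/66082411352 ≈ -4.0404e+6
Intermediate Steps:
l(u) = u² - 36*u
Q(k) = -2 + k² (Q(k) = -2 + (1*k)*k = -2 + k*k = -2 + k²)
a(L) = -1586/(L³*(-36 + L)) (a(L) = -1586*1/(L³*(-36 + L)) = -1586/(L³*(-36 + L)))
(-1162650 + a(Q(-34))) - 2877700 = (-1162650 - 1586/((-2 + (-34)²)³*(-36 + (-2 + (-34)²)))) - 2877700 = (-1162650 - 1586/((-2 + 1156)³*(-36 + (-2 + 1156)))) - 2877700 = (-1162650 - 1586/(1154³*(-36 + 1154))) - 2877700 = (-1162650 - 1586*1/1536800264/1118) - 2877700 = (-1162650 - 1586*1/1536800264*1/1118) - 2877700 = (-1162650 - 61/66082411352) - 2877700 = -76830715558402861/66082411352 - 2877700 = -266996070706053261/66082411352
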